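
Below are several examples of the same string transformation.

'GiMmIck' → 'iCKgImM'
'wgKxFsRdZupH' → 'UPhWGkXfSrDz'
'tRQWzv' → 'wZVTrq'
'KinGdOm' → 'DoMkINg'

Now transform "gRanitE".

What's happening: move the last 3 characters to the front (rotate right by 3), then flip the case of every letter.
For "gRanitE", step one produces "itEgRan"; step two turns that into "ITeGrAN".

ITeGrAN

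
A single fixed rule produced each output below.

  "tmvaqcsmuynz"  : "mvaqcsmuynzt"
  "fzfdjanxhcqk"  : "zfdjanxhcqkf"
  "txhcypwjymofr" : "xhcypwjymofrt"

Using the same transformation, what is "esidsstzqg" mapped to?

sidsstzqge

The pattern: move the first character to the end.
Applying that to "esidsstzqg" gives "sidsstzqge".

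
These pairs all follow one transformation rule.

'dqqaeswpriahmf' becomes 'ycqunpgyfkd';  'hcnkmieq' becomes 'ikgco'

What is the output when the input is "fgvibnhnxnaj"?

What's happening: delete the first 3 characters, then shift every letter 2 places backward in the alphabet (wrapping around).
On "fgvibnhnxnaj" that produces "gzlflvlyh".

gzlflvlyh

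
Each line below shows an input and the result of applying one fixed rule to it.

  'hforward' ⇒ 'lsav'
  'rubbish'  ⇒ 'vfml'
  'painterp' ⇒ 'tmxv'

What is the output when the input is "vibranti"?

What's happening: keep every other character starting from the first (positions 1st, 3rd, 5th, ...), then shift every letter 4 places forward in the alphabet (wrapping around).
On "vibranti" that produces "zfex".
(Check on "hforward": → "howr" → "lsav" ✓)

zfex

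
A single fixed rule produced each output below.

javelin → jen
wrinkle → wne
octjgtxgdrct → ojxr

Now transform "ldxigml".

lil

Rule — keep one character in every 3, starting at position 1 (positions 1st, 4th, 7th, ...).
For "ldxigml" the result is "lil".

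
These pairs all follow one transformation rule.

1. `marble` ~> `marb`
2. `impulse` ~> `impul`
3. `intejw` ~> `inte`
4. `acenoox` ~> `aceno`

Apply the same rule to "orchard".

The pattern: delete the last 2 characters.
For "orchard" the result is "orcha".

orcha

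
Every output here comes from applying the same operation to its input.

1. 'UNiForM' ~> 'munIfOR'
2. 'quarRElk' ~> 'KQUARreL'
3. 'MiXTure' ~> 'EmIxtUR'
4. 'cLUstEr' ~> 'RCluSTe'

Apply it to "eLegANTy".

YElEGant

In each case the input is transformed by: flip the case of every letter, then move the last character to the front.
On "eLegANTy": the first step gives "ElEGantY", and the second then gives "YElEGant".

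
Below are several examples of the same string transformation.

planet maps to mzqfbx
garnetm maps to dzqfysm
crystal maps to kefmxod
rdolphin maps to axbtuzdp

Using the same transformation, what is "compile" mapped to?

The pattern: move the first 2 characters to the end (rotate left by 2), then shift every letter 12 places forward in the alphabet (wrapping around).
Applying that to "compile" gives "ybuxqoa".

ybuxqoa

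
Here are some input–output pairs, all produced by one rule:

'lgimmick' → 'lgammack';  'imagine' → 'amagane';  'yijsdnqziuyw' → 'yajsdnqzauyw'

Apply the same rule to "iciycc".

acaycc

The transformation: replace every "i" with "a".
"iciycc" → "acaycc".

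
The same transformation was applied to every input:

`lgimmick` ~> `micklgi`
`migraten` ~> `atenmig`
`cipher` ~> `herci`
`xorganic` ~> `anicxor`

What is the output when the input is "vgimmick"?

The transformation: swap the front and back halves of the string, then delete the last character.
On "vgimmick": the first step gives "mickvgim", and the second then gives "mickvgi".
(Check on "lgimmick": → "micklgim" → "micklgi" ✓)

mickvgi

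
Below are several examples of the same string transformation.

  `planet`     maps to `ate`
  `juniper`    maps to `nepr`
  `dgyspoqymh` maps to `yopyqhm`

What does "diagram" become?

The transformation: swap each adjacent pair of characters (1↔2, 3↔4, ...), then delete the first 3 characters.
Starting from "diagram": after the first operation, "idgaarm"; after the second, "aarm".

aarm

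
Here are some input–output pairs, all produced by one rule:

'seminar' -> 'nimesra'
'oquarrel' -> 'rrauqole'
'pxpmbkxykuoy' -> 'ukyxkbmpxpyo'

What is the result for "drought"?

guordth

Each output is the input with this applied: move the last 2 characters to the front (rotate right by 2), then reverse the string.
"drought" → "htdroug" → "guordth".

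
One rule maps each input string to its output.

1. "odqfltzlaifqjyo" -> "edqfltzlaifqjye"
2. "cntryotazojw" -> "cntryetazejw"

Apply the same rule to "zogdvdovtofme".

Looking at the pairs, the operation is to replace every "o" with "e".
Doing the same to "zogdvdovtofme": "zegdvdevtefme".

zegdvdevtefme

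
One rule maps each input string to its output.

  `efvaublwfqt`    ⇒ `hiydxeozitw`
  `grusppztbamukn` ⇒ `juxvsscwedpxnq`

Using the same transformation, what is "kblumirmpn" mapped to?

neoxplupsq

Rule — shift every letter 3 places forward in the alphabet (wrapping around).
"kblumirmpn" → "neoxplupsq".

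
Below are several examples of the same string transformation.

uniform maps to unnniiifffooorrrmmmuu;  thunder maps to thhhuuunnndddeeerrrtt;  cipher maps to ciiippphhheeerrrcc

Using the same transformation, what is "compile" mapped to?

cooommmpppiiillleeecc

What's happening: repeat every character 3 times, then move the first 2 characters to the end (rotate left by 2).
For "compile", step one produces "cccooommmpppiiillleee"; step two turns that into "cooommmpppiiillleeecc".
(Check on "cipher": → "ccciiippphhheeerrr" → "ciiippphhheeerrrcc" ✓)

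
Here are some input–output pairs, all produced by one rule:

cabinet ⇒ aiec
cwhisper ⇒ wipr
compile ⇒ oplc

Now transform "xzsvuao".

Looking at the pairs, the operation is to move the first character to the end, then keep every other character starting from the first (positions 1st, 3rd, 5th, ...).
For "xzsvuao", step one produces "zsvuaox"; step two turns that into "zvax".

zvax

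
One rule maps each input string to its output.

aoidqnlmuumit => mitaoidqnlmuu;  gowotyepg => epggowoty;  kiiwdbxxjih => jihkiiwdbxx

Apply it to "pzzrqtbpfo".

The transformation: move the last 3 characters to the front (rotate right by 3).
Applying that to "pzzrqtbpfo" gives "pfopzzrqtb".

pfopzzrqtb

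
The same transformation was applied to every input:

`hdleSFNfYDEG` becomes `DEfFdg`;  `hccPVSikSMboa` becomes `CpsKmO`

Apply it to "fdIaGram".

DARM

In each case the input is transformed by: flip the case of every letter, then keep every other character starting from the second (positions 2nd, 4th, 6th, ...).
On "fdIaGram": the first step gives "FDiAgRAM", and the second then gives "DARM".
(Check on "hdleSFNfYDEG": → "HDLEsfnFydeg" → "DEfFdg" ✓)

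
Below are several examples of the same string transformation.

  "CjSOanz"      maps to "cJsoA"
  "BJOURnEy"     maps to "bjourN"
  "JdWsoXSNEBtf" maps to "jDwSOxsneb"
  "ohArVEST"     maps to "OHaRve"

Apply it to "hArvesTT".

HaRVES

The transformation: delete the last 2 characters, then flip the case of every letter.
On "hArvesTT": the first step gives "hArves", and the second then gives "HaRVES".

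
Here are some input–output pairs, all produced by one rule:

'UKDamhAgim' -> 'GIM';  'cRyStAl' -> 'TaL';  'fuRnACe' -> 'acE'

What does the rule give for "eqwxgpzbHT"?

The rule is to flip the case of every letter, then keep only the last 3 characters.
Starting from "eqwxgpzbHT": after the first operation, "EQWXGPZBht"; after the second, "Bht".

Bht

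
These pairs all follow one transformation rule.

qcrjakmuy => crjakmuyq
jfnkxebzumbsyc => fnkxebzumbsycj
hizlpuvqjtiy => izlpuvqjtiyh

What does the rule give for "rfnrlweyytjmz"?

Each output is the input with this applied: move the first character to the end.
So "rfnrlweyytjmz" becomes "fnrlweyytjmzr".

fnrlweyytjmzr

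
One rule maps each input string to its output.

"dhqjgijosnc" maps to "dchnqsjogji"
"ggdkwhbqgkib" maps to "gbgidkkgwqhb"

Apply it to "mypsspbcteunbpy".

Each output is the input with this applied: take characters alternately from the front and the back (1st, last, 2nd, 2nd-last, ...).
So "mypsspbcteunbpy" becomes "myyppbsnsupebtc".

myyppbsnsupebtc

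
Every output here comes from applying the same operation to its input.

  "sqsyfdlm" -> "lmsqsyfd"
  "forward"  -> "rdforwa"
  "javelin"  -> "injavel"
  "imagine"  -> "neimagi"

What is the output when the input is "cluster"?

The pattern: move the last 2 characters to the front (rotate right by 2).
Doing the same to "cluster": "erclust".

erclust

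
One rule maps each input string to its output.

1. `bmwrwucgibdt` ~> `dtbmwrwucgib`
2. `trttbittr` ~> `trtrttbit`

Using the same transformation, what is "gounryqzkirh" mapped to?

The pattern: move the last 2 characters to the front (rotate right by 2).
For "gounryqzkirh" the result is "rhgounryqzki".

rhgounryqzki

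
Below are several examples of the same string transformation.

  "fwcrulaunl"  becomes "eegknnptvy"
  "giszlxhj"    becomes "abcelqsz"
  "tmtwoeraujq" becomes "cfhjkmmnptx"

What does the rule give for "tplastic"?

beilmmtv

Rule — shift every letter 7 places backward in the alphabet (wrapping around), then sort the characters into alphabetical order.
For "tplastic", step one produces "mietlmbv"; step two turns that into "beilmmtv".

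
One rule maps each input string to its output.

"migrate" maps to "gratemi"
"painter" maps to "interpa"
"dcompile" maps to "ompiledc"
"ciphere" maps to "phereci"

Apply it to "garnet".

rnetga

What's happening: move the first 2 characters to the end (rotate left by 2).
"garnet" → "rnetga".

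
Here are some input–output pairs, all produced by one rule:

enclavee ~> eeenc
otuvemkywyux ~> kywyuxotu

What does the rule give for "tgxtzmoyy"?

The rule is to move the first 3 characters to the end (rotate left by 3), then delete the first 3 characters.
For "tgxtzmoyy", step one produces "tzmoyytgx"; step two turns that into "oyytgx".

oyytgx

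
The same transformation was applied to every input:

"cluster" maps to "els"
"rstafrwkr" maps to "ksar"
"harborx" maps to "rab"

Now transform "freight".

The transformation: keep every other character starting from the second (positions 2nd, 4th, 6th, ...), then move the last character to the front.
Applying both steps to "freight": "rih", then "hri".

hri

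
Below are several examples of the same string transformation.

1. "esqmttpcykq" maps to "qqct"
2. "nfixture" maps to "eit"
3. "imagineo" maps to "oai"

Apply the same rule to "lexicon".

nx

The pattern: take characters alternately from the front and the back (1st, last, 2nd, 2nd-last, ...), then keep one character in every 3, starting at position 2 (positions 2nd, 5th, 8th, ...).
Applying both steps to "lexicon": "lneoxci", then "nx".
(Check on "nfixture": → "nefriuxt" → "eit" ✓)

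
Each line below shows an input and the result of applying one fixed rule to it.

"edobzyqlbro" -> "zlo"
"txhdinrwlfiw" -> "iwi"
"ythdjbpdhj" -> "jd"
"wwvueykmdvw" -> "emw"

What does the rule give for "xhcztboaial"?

The rule is to delete the first 3 characters, then keep one character in every 3, starting at position 2 (positions 2nd, 5th, 8th, ...).
For "xhcztboaial", step one produces "ztboaial"; step two turns that into "tal".

tal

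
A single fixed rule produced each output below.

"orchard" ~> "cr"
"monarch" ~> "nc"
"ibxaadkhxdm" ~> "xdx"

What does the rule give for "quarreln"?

What's happening: keep one character in every 3, starting at position 3 (positions 3rd, 6th, 9th, ...).
Applying that to "quarreln" gives "ae".

ae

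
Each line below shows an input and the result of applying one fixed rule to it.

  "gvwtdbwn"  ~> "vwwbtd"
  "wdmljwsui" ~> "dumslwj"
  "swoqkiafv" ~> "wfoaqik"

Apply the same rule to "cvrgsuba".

Each output is the input with this applied: take characters alternately from the front and the back (1st, last, 2nd, 2nd-last, ...), then delete the first 2 characters.
For "cvrgsuba", step one produces "cavbrugs"; step two turns that into "vbrugs".
(Check on "gvwtdbwn": → "gnvwwbtd" → "vwwbtd" ✓)

vbrugs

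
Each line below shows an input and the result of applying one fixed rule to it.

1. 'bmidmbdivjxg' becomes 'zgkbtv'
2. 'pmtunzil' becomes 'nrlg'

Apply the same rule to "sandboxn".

qlzv

Rule — shift every letter 2 places backward in the alphabet (wrapping around), then keep every other character starting from the first (positions 1st, 3rd, 5th, ...).
"sandboxn" → "qylbzmvl" → "qlzv".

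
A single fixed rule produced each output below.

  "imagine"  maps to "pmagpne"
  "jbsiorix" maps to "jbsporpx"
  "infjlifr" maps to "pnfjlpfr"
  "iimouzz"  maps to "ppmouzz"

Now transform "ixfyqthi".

pxfyqthp

The pattern: replace every "i" with "p".
So "ixfyqthi" becomes "pxfyqthp".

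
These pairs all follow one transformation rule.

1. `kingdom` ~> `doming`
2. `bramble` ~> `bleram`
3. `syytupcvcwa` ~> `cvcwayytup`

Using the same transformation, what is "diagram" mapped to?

The transformation: delete the first character, then swap the front and back halves of the string.
For "diagram" the result is "ramiag".

ramiag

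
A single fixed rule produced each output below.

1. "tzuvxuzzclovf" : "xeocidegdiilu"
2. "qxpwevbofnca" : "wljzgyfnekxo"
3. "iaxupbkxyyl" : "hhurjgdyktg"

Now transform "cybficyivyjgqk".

pztlhkorlhrehs

Each output is the input with this applied: move the last 3 characters to the front (rotate right by 3), then shift every letter 9 places forward in the alphabet (wrapping around).
Applying both steps to "cybficyivyjgqk": "gqkcybficyivyj", then "pztlhkorlhrehs".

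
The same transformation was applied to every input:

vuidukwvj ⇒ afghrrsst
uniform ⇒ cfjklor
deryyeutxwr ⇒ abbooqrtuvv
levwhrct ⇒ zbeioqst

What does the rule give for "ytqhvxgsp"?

demnpqsuv

The rule is to sort the characters into alphabetical order, then shift every letter 3 places backward in the alphabet (wrapping around).
Applying both steps to "ytqhvxgsp": "ghpqstvxy", then "demnpqsuv".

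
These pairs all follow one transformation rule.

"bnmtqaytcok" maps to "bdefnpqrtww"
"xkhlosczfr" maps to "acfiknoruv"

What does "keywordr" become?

The rule is to shift every letter 3 places forward in the alphabet (wrapping around), then sort the characters into alphabetical order.
Applying both steps to "keywordr": "nhbzrugu", then "bghnruuz".

bghnruuz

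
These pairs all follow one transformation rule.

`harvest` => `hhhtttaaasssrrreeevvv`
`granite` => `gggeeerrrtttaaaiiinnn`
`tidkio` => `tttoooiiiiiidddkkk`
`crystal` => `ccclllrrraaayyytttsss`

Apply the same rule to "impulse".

iiieeemmmssspppllluuu

The transformation: take characters alternately from the front and the back (1st, last, 2nd, 2nd-last, ...), then repeat every character 3 times.
Starting from "impulse": after the first operation, "iemsplu"; after the second, "iiieeemmmssspppllluuu".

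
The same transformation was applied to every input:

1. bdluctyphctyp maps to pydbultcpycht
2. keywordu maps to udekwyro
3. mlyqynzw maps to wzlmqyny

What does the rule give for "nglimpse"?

Each output is the input with this applied: move the last 2 characters to the front (rotate right by 2), then swap each adjacent pair of characters (1↔2, 3↔4, ...).
"nglimpse" → "esgnilpm".

esgnilpm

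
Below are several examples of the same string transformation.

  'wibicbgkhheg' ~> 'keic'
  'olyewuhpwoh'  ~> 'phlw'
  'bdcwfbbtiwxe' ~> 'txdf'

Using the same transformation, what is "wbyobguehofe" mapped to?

efbb

Each output is the input with this applied: keep one character in every 3, starting at position 2 (positions 2nd, 5th, 8th, ...), then move the first 2 characters to the end (rotate left by 2).
Applying both steps to "wbyobguehofe": "bbef", then "efbb".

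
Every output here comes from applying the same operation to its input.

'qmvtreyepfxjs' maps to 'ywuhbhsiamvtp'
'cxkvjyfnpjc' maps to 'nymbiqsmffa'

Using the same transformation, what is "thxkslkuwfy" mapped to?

The pattern: shift every letter 3 places forward in the alphabet (wrapping around), then move the first 2 characters to the end (rotate left by 2).
For "thxkslkuwfy", step one produces "wkanvonxzib"; step two turns that into "anvonxzibwk".

anvonxzibwk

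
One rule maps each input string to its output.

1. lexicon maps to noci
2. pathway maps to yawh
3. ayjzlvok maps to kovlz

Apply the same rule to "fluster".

Each output is the input with this applied: delete the first 3 characters, then reverse the string.
Working it through for "fluster": intermediate "ster", final "rets".

rets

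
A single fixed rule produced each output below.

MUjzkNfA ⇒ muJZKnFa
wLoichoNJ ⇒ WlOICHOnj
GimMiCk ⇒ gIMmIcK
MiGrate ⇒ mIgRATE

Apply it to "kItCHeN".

In each case the input is transformed by: flip the case of every letter.
For "kItCHeN" the result is "KiTchEn".

KiTchEn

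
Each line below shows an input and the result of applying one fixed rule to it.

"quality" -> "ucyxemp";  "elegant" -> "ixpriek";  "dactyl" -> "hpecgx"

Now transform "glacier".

kvpiemg

Rule — shift every letter 4 places forward in the alphabet (wrapping around), then take characters alternately from the front and the back (1st, last, 2nd, 2nd-last, ...).
"glacier" → "kpegmiv" → "kvpiemg".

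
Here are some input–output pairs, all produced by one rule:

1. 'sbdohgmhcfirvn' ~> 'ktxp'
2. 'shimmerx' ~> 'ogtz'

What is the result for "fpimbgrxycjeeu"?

lggw

In each case the input is transformed by: shift every letter 2 places forward in the alphabet (wrapping around), then keep only the last 4 characters.
Starting from "fpimbgrxycjeeu": after the first operation, "hrkoditzaelggw"; after the second, "lggw".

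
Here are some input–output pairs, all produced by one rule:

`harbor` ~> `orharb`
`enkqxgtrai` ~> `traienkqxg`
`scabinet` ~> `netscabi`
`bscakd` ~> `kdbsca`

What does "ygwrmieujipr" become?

Looking at the pairs, the operation is to swap the front and back halves of the string, then move the first character to the end.
So "ygwrmieujipr" becomes "ujiprygwrmie".

ujiprygwrmie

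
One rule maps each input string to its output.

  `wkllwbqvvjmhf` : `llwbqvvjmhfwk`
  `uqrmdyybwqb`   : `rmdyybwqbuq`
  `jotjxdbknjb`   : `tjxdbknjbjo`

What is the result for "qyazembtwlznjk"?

The rule is to move the first 2 characters to the end (rotate left by 2).
Doing the same to "qyazembtwlznjk": "azembtwlznjkqy".

azembtwlznjkqy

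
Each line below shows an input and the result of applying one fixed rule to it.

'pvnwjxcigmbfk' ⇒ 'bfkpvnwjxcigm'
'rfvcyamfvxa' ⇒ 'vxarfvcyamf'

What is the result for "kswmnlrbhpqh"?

pqhkswmnlrbh

The pattern: move the last 3 characters to the front (rotate right by 3).
On "kswmnlrbhpqh" that produces "pqhkswmnlrbh".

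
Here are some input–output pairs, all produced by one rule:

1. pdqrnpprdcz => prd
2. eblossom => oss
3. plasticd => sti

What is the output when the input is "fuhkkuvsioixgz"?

oix

Each output is the input with this applied: delete the last 2 characters, then keep only the last 3 characters.
On "fuhkkuvsioixgz" that produces "oix".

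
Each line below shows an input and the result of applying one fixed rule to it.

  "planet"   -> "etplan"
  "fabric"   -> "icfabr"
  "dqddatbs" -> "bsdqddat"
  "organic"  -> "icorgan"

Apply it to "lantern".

In each case the input is transformed by: move the last 2 characters to the front (rotate right by 2).
For "lantern" the result is "rnlante".

rnlante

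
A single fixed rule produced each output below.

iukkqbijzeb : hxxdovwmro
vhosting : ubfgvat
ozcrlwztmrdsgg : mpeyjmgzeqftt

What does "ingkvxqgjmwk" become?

atxikdtwzjx

The pattern: shift every letter 13 places forward in the alphabet (wrapping around) — i.e. ROT13, then delete the first character.
Doing the same to "ingkvxqgjmwk": "atxikdtwzjx".
(Check on "iukkqbijzeb": → "vhxxdovwmro" → "hxxdovwmro" ✓)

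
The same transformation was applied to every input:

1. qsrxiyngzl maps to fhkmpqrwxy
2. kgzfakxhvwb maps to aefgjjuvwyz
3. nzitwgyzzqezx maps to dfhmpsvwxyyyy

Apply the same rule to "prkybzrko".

The rule is to shift every letter 1 place backward in the alphabet (wrapping around), then sort the characters into alphabetical order.
"prkybzrko" → "oqjxayqjn" → "ajjnoqqxy".

ajjnoqqxy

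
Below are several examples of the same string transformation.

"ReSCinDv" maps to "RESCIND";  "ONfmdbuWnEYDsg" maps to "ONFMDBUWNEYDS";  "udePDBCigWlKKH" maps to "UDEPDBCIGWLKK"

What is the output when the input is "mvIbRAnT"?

MVIBRAN

Looking at the pairs, the operation is to delete the last character, then convert every letter to uppercase.
On "mvIbRAnT": the first step gives "mvIbRAn", and the second then gives "MVIBRAN".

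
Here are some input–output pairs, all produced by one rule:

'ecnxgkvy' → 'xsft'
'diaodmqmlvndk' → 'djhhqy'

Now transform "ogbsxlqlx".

bngg

Rule — shift every letter 5 places backward in the alphabet (wrapping around), then keep every other character starting from the second (positions 2nd, 4th, 6th, ...).
Starting from "ogbsxlqlx": after the first operation, "jbwnsglgs"; after the second, "bngg".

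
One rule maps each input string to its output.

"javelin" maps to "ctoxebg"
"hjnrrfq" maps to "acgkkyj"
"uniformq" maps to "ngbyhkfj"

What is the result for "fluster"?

yenlmxk

Each output is the input with this applied: shift every letter 7 places backward in the alphabet (wrapping around).
Applying that to "fluster" gives "yenlmxk".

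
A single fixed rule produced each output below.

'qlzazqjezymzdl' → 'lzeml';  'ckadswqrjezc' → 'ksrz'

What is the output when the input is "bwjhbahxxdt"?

wbxt

Looking at the pairs, the operation is to keep one character in every 3, starting at position 2 (positions 2nd, 5th, 8th, ...).
Doing the same to "bwjhbahxxdt": "wbxt".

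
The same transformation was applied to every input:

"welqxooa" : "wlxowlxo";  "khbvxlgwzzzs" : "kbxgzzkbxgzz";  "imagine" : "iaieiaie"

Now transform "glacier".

gairgair

Rule — keep every other character starting from the first (positions 1st, 3rd, 5th, ...), then write the whole string twice.
"glacier" → "gair" → "gairgair".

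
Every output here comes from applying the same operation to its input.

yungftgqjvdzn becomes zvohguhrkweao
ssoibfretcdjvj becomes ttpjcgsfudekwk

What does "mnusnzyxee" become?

Looking at the pairs, the operation is to shift every letter 1 place forward in the alphabet (wrapping around).
So "mnusnzyxee" becomes "novtoazyff".

novtoazyff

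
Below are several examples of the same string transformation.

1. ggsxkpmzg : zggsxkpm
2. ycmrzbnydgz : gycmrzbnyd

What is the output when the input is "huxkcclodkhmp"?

The pattern: delete the last character, then move the last character to the front.
"huxkcclodkhmp" → "huxkcclodkhm" → "mhuxkcclodkh".
(Check on "ycmrzbnydgz": → "ycmrzbnydg" → "gycmrzbnyd" ✓)

mhuxkcclodkh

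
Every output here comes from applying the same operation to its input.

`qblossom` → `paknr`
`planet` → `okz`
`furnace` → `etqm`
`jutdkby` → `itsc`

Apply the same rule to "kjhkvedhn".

Each output is the input with this applied: shift every letter 1 place backward in the alphabet (wrapping around), then delete the last 3 characters.
Starting from "kjhkvedhn": after the first operation, "jigjudcgm"; after the second, "jigjud".

jigjud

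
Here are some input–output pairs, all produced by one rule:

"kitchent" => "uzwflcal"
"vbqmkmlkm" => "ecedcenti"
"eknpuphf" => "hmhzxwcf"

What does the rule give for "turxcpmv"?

puhenlmj

The pattern: move the first 3 characters to the end (rotate left by 3), then shift every letter 8 places backward in the alphabet (wrapping around).
On "turxcpmv" that produces "puhenlmj".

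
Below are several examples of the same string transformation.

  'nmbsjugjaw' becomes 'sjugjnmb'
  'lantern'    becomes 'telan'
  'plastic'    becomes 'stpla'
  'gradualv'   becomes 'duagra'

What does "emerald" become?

raeme

Looking at the pairs, the operation is to delete the last 2 characters, then move the first 3 characters to the end (rotate left by 3).
"emerald" → "emera" → "raeme".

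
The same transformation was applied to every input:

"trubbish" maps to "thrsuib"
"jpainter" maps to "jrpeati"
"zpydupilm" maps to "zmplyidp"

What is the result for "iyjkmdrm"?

Each output is the input with this applied: take characters alternately from the front and the back (1st, last, 2nd, 2nd-last, ...), then delete the last character.
Starting from "iyjkmdrm": after the first operation, "imyrjdkm"; after the second, "imyrjdk".

imyrjdk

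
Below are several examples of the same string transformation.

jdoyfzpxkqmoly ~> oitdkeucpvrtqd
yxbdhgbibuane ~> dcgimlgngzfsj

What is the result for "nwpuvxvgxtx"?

sbuzacalcyc

The transformation: shift every letter 5 places forward in the alphabet (wrapping around).
Doing the same to "nwpuvxvgxtx": "sbuzacalcyc".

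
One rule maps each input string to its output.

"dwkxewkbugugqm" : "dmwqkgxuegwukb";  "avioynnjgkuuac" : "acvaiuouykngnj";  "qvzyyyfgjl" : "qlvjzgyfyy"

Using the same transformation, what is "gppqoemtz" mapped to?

gzptpmqeo

Looking at the pairs, the operation is to take characters alternately from the front and the back (1st, last, 2nd, 2nd-last, ...).
Doing the same to "gppqoemtz": "gzptpmqeo".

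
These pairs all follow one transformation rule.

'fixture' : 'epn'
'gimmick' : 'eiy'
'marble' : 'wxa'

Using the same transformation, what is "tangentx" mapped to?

wcjt

What's happening: keep every other character starting from the second (positions 2nd, 4th, 6th, ...), then shift every letter 4 places backward in the alphabet (wrapping around).
So "tangentx" becomes "wcjt".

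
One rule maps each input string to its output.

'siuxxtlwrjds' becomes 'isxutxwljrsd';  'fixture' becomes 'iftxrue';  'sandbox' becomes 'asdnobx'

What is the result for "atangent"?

What's happening: swap each adjacent pair of characters (1↔2, 3↔4, ...).
Applying that to "atangent" gives "tanaegtn".

tanaegtn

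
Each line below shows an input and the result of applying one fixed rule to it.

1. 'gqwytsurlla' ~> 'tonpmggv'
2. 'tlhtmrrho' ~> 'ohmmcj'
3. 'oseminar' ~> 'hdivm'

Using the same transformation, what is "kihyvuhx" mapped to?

tqpcs

In each case the input is transformed by: delete the first 3 characters, then shift every letter 5 places backward in the alphabet (wrapping around).
On "kihyvuhx" that produces "tqpcs".
(Check on "tlhtmrrho": → "tmrrho" → "ohmmcj" ✓)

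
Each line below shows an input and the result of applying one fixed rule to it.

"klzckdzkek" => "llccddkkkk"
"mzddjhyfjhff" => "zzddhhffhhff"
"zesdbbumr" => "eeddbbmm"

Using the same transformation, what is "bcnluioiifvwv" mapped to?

In each case the input is transformed by: keep every other character starting from the second (positions 2nd, 4th, 6th, ...), then double every character.
Starting from "bcnluioiifvwv": after the first operation, "cliifw"; after the second, "cclliiiiffww".

cclliiiiffww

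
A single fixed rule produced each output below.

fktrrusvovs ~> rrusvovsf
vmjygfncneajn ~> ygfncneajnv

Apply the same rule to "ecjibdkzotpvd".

ibdkzotpvde

The rule is to move the first 3 characters to the end (rotate left by 3), then delete the last 2 characters.
For "ecjibdkzotpvd" the result is "ibdkzotpvde".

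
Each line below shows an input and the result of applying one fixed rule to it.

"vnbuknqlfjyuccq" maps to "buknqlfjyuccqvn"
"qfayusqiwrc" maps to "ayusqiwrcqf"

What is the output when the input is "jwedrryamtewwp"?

edrryamtewwpjw

The rule is to move the first 2 characters to the end (rotate left by 2).
On "jwedrryamtewwp" that produces "edrryamtewwpjw".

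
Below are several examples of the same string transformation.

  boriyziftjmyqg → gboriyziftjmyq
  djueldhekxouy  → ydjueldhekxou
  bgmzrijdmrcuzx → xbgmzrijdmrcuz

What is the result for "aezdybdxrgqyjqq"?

qaezdybdxrgqyjq

The transformation: move the last character to the front.
Applying that to "aezdybdxrgqyjqq" gives "qaezdybdxrgqyjq".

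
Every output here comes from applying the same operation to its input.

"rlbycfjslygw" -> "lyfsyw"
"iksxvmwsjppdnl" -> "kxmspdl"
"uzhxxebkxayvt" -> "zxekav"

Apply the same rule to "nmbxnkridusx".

Each output is the input with this applied: keep every other character starting from the second (positions 2nd, 4th, 6th, ...).
Doing the same to "nmbxnkridusx": "mxkiux".

mxkiux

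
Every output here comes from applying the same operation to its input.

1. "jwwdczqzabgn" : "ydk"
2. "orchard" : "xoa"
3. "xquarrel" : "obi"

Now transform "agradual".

rxi

In each case the input is transformed by: shift every letter 3 places backward in the alphabet (wrapping around), then keep only the last 3 characters.
Working it through for "agradual": intermediate "xdoxarxi", final "rxi".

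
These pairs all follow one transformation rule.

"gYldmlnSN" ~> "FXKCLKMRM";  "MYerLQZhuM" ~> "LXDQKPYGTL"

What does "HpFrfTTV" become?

What's happening: shift every letter 1 place backward in the alphabet (wrapping around), then convert every letter to uppercase.
Applying both steps to "HpFrfTTV": "GoEqeSSU", then "GOEQESSU".
(Check on "gYldmlnSN": → "fXkclkmRM" → "FXKCLKMRM" ✓)

GOEQESSU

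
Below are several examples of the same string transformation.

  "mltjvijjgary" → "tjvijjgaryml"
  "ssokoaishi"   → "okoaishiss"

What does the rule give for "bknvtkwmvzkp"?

nvtkwmvzkpbk

The rule is to move the first 2 characters to the end (rotate left by 2).
"bknvtkwmvzkp" → "nvtkwmvzkpbk".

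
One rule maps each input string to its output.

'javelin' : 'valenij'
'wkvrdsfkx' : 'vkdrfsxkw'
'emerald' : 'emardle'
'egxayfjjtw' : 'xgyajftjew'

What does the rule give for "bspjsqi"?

pssjiqb

In each case the input is transformed by: move the first character to the end, then swap each adjacent pair of characters (1↔2, 3↔4, ...).
Working it through for "bspjsqi": intermediate "spjsqib", final "pssjiqb".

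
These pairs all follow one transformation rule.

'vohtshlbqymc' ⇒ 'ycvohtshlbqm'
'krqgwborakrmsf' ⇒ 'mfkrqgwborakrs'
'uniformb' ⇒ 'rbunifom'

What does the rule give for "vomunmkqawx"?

axvomunmkqw

The rule is to move the last 2 characters to the front (rotate right by 2), then swap the first and last characters.
For "vomunmkqawx", step one produces "wxvomunmkqa"; step two turns that into "axvomunmkqw".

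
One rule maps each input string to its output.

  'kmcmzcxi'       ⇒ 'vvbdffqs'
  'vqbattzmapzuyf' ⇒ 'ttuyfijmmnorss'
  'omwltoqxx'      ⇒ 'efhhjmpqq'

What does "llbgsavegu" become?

tuxzzeelno

Rule — sort the characters into alphabetical order, then shift every letter 7 places backward in the alphabet (wrapping around).
For "llbgsavegu", step one produces "abeggllsuv"; step two turns that into "tuxzzeelno".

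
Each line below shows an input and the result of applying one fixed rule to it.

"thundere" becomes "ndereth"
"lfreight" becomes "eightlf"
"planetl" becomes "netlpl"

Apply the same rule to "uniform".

Each output is the input with this applied: move the first 2 characters to the end (rotate left by 2), then delete the first character.
"uniform" → "iformun" → "formun".
(Check on "lfreight": → "reightlf" → "eightlf" ✓)

formun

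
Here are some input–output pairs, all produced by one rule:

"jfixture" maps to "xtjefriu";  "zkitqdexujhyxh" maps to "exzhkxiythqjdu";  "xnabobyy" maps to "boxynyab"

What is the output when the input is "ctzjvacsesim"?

The transformation: take characters alternately from the front and the back (1st, last, 2nd, 2nd-last, ...), then move the last 2 characters to the front (rotate right by 2).
"ctzjvacsesim" → "accmtizsjevs".
(Check on "zkitqdexujhyxh": → "zhkxiythqjduex" → "exzhkxiythqjdu" ✓)

accmtizsjevs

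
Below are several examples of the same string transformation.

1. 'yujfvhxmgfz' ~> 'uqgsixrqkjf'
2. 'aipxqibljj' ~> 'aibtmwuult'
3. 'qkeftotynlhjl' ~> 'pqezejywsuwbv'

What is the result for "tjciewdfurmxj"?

ntphoqfcxiueu

What's happening: move the first 2 characters to the end (rotate left by 2), then shift every letter 11 places forward in the alphabet (wrapping around).
For "tjciewdfurmxj", step one produces "ciewdfurmxjtj"; step two turns that into "ntphoqfcxiueu".
(Check on "aipxqibljj": → "pxqibljjai" → "aibtmwuult" ✓)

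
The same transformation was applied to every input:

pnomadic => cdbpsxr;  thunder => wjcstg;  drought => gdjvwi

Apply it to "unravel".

In each case the input is transformed by: delete the first character, then shift every letter 11 places backward in the alphabet (wrapping around).
On "unravel": the first step gives "nravel", and the second then gives "cgpkta".

cgpkta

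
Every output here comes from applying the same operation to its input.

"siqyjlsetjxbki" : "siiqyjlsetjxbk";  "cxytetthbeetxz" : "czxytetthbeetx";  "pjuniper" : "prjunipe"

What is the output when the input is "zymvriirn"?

znymvriir

The rule is to swap the first and last characters, then move the last character to the front.
For "zymvriirn", step one produces "nymvriirz"; step two turns that into "znymvriir".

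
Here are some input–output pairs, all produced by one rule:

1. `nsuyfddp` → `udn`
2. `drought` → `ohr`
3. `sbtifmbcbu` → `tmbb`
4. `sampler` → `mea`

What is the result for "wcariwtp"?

Rule — move the first 2 characters to the end (rotate left by 2), then keep one character in every 3, starting at position 1 (positions 1st, 4th, 7th, ...).
For "wcariwtp", step one produces "ariwtpwc"; step two turns that into "aww".

aww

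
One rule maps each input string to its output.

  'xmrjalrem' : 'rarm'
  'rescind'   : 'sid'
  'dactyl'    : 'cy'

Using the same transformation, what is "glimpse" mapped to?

ipe

The rule is to keep every other character starting from the first (positions 1st, 3rd, 5th, ...), then delete the first character.
On "glimpse" that produces "ipe".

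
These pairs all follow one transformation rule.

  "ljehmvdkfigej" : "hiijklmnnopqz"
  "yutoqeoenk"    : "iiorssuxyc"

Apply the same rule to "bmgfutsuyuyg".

fjkkqwxyyycc

The pattern: sort the characters into alphabetical order, then shift every letter 4 places forward in the alphabet (wrapping around).
Working it through for "bmgfutsuyuyg": intermediate "bfggmstuuuyy", final "fjkkqwxyyycc".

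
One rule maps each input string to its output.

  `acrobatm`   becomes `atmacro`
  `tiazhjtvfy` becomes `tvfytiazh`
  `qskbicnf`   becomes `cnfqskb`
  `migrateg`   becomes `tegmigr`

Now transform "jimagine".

inejima

Looking at the pairs, the operation is to swap the front and back halves of the string, then delete the first character.
For "jimagine", step one produces "ginejima"; step two turns that into "inejima".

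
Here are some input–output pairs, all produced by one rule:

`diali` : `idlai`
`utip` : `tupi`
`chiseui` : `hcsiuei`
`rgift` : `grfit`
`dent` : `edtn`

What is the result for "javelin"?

What's happening: swap each adjacent pair of characters (1↔2, 3↔4, ...).
Doing the same to "javelin": "ajeviln".

ajeviln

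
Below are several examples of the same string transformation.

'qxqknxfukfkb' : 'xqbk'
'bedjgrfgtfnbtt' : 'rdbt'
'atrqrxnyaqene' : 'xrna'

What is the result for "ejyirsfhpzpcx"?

sycp

The pattern: keep one character in every 3, starting at position 3 (positions 3rd, 6th, 9th, ...), then swap each adjacent pair of characters (1↔2, 3↔4, ...).
"ejyirsfhpzpcx" → "sycp".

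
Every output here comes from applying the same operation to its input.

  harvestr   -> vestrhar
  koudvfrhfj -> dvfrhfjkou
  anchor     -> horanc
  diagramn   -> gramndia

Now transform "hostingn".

tingnhos

Each output is the input with this applied: move the first 3 characters to the end (rotate left by 3).
"hostingn" → "tingnhos".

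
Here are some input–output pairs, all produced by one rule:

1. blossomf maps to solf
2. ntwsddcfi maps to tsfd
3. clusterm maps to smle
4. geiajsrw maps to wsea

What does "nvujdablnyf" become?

yvlja

What's happening: keep every other character starting from the second (positions 2nd, 4th, 6th, ...), then sort the characters into reverse alphabetical order.
For "nvujdablnyf", step one produces "vjaly"; step two turns that into "yvlja".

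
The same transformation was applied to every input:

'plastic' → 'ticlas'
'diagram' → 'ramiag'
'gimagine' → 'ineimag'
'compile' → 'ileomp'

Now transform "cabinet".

netabi

What's happening: delete the first character, then move the last 3 characters to the front (rotate right by 3).
"cabinet" → "abinet" → "netabi".
(Check on "compile": → "ompile" → "ileomp" ✓)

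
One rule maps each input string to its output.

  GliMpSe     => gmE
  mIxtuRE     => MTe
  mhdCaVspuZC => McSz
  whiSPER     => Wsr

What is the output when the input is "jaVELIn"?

JeN

The transformation: keep one character in every 3, starting at position 1 (positions 1st, 4th, 7th, ...), then flip the case of every letter.
"jaVELIn" → "jEn" → "JeN".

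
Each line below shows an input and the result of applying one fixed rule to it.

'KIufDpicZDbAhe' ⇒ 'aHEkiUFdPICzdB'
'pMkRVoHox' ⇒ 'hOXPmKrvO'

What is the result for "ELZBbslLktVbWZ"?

BwzelzbBSLlKTv

Rule — flip the case of every letter, then move the last 3 characters to the front (rotate right by 3).
For "ELZBbslLktVbWZ", step one produces "elzbBSLlKTvBwz"; step two turns that into "BwzelzbBSLlKTv".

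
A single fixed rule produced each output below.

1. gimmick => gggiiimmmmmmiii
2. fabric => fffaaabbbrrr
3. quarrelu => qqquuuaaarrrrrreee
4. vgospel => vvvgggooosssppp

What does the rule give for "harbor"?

hhhaaarrrbbb

Rule — delete the last 2 characters, then repeat every character 3 times.
Applying both steps to "harbor": "harb", then "hhhaaarrrbbb".
(Check on "gimmick": → "gimmi" → "gggiiimmmmmmiii" ✓)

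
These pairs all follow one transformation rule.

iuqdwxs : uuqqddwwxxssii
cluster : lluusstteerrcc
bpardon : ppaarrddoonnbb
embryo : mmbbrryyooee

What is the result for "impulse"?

Looking at the pairs, the operation is to double every character, then move the first 2 characters to the end (rotate left by 2).
Working it through for "impulse": intermediate "iimmppuullssee", final "mmppuullsseeii".

mmppuullsseeii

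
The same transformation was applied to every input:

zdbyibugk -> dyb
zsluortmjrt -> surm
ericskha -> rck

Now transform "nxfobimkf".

The pattern: delete the last 2 characters, then keep every other character starting from the second (positions 2nd, 4th, 6th, ...).
Working it through for "nxfobimkf": intermediate "nxfobim", final "xoi".

xoi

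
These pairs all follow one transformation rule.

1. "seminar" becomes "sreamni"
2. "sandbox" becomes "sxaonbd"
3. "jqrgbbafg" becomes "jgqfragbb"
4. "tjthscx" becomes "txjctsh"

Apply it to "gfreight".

gtfhrgei

The pattern: take characters alternately from the front and the back (1st, last, 2nd, 2nd-last, ...).
So "gfreight" becomes "gtfhrgei".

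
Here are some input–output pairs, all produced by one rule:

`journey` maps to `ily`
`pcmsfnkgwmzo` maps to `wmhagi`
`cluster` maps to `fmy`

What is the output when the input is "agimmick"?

The rule is to keep every other character starting from the second (positions 2nd, 4th, 6th, ...), then shift every letter 6 places backward in the alphabet (wrapping around).
On "agimmick" that produces "agce".
(Check on "cluster": → "lse" → "fmy" ✓)

agce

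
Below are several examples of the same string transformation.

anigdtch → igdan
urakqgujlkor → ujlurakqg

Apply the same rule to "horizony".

rizho

What's happening: delete the last 3 characters, then move the last 3 characters to the front (rotate right by 3).
On "horizony": the first step gives "horiz", and the second then gives "rizho".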